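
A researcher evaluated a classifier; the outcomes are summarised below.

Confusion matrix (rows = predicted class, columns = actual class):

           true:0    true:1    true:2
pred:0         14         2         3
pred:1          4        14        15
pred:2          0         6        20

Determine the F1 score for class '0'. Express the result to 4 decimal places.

0.7568

Treat '0' as positive and all other classes as negative.
F1 score = 2·TP/(2·TP+FP+FN).
0: TP=14, FP=2+3=5, FN=4+0=4 → 28/37 = 0.75676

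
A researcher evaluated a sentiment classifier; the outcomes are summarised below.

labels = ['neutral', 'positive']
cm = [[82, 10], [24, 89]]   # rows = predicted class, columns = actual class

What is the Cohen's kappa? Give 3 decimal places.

Observed agreement pₒ = trace/N = 171/205 = 0.8341
Expected agreement pₑ = Σ (rowᵢ·colᵢ)/N² = (106·92 + 99·113)/205² = 0.4983
κ = (pₒ − pₑ)/(1 − pₑ) = (0.8341 − 0.4983)/(1 − 0.4983) = 0.669

0.669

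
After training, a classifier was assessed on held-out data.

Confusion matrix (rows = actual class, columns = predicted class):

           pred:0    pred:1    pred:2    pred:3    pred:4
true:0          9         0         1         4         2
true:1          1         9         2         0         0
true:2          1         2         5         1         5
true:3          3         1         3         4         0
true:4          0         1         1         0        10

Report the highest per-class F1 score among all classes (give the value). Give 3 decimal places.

Per-class F1 score (2·TP/(2·TP+FP+FN)):
  0: TP=9, FP=1+1+3+0=5, FN=0+1+4+2=7 → 18/30 = 0.6000
  1: TP=9, FP=0+2+1+1=4, FN=1+2+0+0=3 → 18/25 = 0.7200
  2: TP=5, FP=1+2+3+1=7, FN=1+2+1+5=9 → 10/26 = 0.3846
  3: TP=4, FP=4+0+1+0=5, FN=3+1+3+0=7 → 8/20 = 0.4000
  4: TP=10, FP=2+0+5+0=7, FN=0+1+1+0=2 → 20/29 = 0.6897
Highest is class '1' with F1 score = 0.720.

0.720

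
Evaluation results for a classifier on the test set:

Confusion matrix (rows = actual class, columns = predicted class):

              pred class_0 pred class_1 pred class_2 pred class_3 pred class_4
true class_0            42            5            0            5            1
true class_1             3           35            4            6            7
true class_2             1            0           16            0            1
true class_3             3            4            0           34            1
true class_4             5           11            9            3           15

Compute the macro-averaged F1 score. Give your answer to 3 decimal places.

Per-class F1 score (2·TP/(2·TP+FP+FN)):
  class_0: TP=42, FP=3+1+3+5=12, FN=5+0+5+1=11 → 84/107 = 0.7850
  class_1: TP=35, FP=5+0+4+11=20, FN=3+4+6+7=20 → 70/110 = 0.6364
  class_2: TP=16, FP=0+4+0+9=13, FN=1+0+0+1=2 → 32/47 = 0.6809
  class_3: TP=34, FP=5+6+0+3=14, FN=3+4+0+1=8 → 68/90 = 0.7556
  class_4: TP=15, FP=1+7+1+1=10, FN=5+11+9+3=28 → 30/68 = 0.4412
Macro-F1 score = mean = (0.7850 + 0.6364 + 0.6809 + 0.7556 + 0.4412) / 5 = 0.660

0.660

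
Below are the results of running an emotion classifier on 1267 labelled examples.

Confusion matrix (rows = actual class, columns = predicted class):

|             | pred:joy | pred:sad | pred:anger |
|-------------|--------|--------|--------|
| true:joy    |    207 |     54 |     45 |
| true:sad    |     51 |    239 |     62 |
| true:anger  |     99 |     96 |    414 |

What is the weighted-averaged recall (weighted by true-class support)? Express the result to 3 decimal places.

0.679

Per-class recall (TP/(TP+FN)):
  joy: TP=207, FN=54+45=99 → 207/306 = 0.6765
  sad: TP=239, FN=51+62=113 → 239/352 = 0.6790
  anger: TP=414, FN=99+96=195 → 414/609 = 0.6798
Weighted-recall = Σ (supportᵢ/N)·recallᵢ with N=1267: (306/1267)·0.6765 + (352/1267)·0.6790 + (609/1267)·0.6798 = 0.679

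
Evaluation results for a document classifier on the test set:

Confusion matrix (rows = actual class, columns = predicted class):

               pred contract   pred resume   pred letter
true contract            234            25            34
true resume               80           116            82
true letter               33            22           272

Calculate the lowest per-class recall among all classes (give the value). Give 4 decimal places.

0.4173

Per-class recall (TP/(TP+FN)):
  contract: TP=234, FN=25+34=59 → 234/293 = 0.79863
  resume: TP=116, FN=80+82=162 → 116/278 = 0.41727
  letter: TP=272, FN=33+22=55 → 272/327 = 0.83180
Lowest is class 'resume' with recall = 0.4173.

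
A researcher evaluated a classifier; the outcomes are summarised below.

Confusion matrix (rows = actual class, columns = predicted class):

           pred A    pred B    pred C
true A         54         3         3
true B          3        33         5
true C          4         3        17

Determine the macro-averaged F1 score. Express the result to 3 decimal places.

0.804

Per-class F1 score (2·TP/(2·TP+FP+FN)):
  A: TP=54, FP=3+4=7, FN=3+3=6 → 108/121 = 0.8926
  B: TP=33, FP=3+3=6, FN=3+5=8 → 66/80 = 0.8250
  C: TP=17, FP=3+5=8, FN=4+3=7 → 34/49 = 0.6939
Macro-F1 score = mean = (0.8926 + 0.8250 + 0.6939) / 3 = 0.804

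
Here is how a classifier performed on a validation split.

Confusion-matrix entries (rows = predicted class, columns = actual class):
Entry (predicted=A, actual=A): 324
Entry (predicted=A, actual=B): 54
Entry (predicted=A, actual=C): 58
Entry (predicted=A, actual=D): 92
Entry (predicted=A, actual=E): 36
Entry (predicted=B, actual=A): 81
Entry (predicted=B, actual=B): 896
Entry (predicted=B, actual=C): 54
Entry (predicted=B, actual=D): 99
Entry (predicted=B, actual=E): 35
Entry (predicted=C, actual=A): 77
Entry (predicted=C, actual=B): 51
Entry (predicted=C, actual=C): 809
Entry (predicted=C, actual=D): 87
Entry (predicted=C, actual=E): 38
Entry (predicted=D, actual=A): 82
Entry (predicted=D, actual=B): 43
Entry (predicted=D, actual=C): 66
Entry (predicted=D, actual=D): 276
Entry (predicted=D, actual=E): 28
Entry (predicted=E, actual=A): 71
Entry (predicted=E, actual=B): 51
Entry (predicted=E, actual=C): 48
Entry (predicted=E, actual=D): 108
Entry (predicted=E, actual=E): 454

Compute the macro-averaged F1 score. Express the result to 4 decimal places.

0.6537

Per-class F1 score (2·TP/(2·TP+FP+FN)):
  A: TP=324, FP=54+58+92+36=240, FN=81+77+82+71=311 → 648/1199 = 0.54045
  B: TP=896, FP=81+54+99+35=269, FN=54+51+43+51=199 → 1792/2260 = 0.79292
  C: TP=809, FP=77+51+87+38=253, FN=58+54+66+48=226 → 1618/2097 = 0.77158
  D: TP=276, FP=82+43+66+28=219, FN=92+99+87+108=386 → 552/1157 = 0.47710
  E: TP=454, FP=71+51+48+108=278, FN=36+35+38+28=137 → 908/1323 = 0.68632
Macro-F1 score = mean = (0.54045 + 0.79292 + 0.77158 + 0.47710 + 0.68632) / 5 = 0.6537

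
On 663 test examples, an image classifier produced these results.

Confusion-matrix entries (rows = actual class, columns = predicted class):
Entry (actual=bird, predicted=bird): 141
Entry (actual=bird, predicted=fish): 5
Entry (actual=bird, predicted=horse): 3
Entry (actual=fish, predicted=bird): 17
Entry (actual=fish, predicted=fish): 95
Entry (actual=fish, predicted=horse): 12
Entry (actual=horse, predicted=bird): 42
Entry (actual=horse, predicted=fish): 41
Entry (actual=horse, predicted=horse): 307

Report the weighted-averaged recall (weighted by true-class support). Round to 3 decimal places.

Per-class recall (TP/(TP+FN)):
  bird: TP=141, FN=5+3=8 → 141/149 = 0.9463
  fish: TP=95, FN=17+12=29 → 95/124 = 0.7661
  horse: TP=307, FN=42+41=83 → 307/390 = 0.7872
Weighted-recall = Σ (supportᵢ/N)·recallᵢ with N=663: (149/663)·0.9463 + (124/663)·0.7661 + (390/663)·0.7872 = 0.819

0.819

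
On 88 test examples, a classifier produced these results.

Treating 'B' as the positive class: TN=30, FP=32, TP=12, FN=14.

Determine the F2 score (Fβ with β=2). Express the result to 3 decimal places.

Fβ = (1+β²)·TP / ((1+β²)·TP + β²·FN + FP), with β²=4
= 5·12 / (5·12 + 4·14 + 32) = 0.405

0.405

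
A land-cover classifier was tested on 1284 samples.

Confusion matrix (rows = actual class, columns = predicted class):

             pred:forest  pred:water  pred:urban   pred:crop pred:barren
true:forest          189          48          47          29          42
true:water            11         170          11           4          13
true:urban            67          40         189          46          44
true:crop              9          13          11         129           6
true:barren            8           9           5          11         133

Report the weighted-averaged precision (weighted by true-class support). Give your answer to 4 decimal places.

Per-class precision (TP/(TP+FP)):
  forest: TP=189, FP=11+67+9+8=95 → 189/284 = 0.66549
  water: TP=170, FP=48+40+13+9=110 → 170/280 = 0.60714
  urban: TP=189, FP=47+11+11+5=74 → 189/263 = 0.71863
  crop: TP=129, FP=29+4+46+11=90 → 129/219 = 0.58904
  barren: TP=133, FP=42+13+44+6=105 → 133/238 = 0.55882
Weighted-precision = Σ (supportᵢ/N)·precisionᵢ with N=1284: (355/1284)·0.66549 + (209/1284)·0.60714 + (386/1284)·0.71863 + (168/1284)·0.58904 + (166/1284)·0.55882 = 0.6482

0.6482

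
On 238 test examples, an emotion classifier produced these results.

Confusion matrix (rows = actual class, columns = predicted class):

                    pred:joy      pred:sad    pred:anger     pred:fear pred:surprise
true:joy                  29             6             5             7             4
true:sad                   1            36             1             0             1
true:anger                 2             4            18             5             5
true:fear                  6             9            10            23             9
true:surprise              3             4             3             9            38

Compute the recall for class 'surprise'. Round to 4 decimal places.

0.6667

Treat 'surprise' as positive and all other classes as negative.
recall = TP/(TP+FN).
surprise: TP=38, FN=3+4+3+9=19 → 38/57 = 0.66667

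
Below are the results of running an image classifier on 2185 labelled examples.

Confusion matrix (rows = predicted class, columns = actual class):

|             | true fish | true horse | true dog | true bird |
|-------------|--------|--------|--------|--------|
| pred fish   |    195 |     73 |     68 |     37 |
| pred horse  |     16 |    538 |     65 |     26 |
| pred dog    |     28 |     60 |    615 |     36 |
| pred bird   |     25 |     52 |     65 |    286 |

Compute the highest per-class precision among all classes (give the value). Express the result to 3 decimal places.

Per-class precision (TP/(TP+FP)):
  fish: TP=195, FP=73+68+37=178 → 195/373 = 0.5228
  horse: TP=538, FP=16+65+26=107 → 538/645 = 0.8341
  dog: TP=615, FP=28+60+36=124 → 615/739 = 0.8322
  bird: TP=286, FP=25+52+65=142 → 286/428 = 0.6682
Highest is class 'horse' with precision = 0.834.

0.834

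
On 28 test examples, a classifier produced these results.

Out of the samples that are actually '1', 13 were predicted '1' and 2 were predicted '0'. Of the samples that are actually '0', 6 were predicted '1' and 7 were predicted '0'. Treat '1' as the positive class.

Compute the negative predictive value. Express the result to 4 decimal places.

NPV = TN/(TN+FN) = 7/(7+2) = 0.7778

0.7778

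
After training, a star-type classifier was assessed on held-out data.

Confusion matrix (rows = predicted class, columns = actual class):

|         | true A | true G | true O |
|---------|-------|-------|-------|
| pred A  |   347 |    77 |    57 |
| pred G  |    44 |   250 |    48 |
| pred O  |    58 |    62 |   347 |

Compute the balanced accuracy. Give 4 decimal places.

Balanced accuracy = mean of per-class recall.
  A: recall = 347/449 = 0.77283
  G: recall = 250/389 = 0.64267
  O: recall = 347/452 = 0.76770
Mean = (0.77283 + 0.64267 + 0.76770) / 3 = 0.7277

0.7277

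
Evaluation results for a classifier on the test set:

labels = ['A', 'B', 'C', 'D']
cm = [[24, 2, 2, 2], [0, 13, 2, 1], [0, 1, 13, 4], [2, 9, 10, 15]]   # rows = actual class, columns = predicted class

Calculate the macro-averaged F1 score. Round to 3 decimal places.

Per-class F1 score (2·TP/(2·TP+FP+FN)):
  A: TP=24, FP=0+0+2=2, FN=2+2+2=6 → 48/56 = 0.8571
  B: TP=13, FP=2+1+9=12, FN=0+2+1=3 → 26/41 = 0.6341
  C: TP=13, FP=2+2+10=14, FN=0+1+4=5 → 26/45 = 0.5778
  D: TP=15, FP=2+1+4=7, FN=2+9+10=21 → 30/58 = 0.5172
Macro-F1 score = mean = (0.8571 + 0.6341 + 0.5778 + 0.5172) / 4 = 0.647

0.647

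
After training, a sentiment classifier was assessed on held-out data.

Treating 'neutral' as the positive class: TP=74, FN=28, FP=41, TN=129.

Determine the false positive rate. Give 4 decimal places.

FPR = FP/(FP+TN) = 41/(41+129) = 0.2412

0.2412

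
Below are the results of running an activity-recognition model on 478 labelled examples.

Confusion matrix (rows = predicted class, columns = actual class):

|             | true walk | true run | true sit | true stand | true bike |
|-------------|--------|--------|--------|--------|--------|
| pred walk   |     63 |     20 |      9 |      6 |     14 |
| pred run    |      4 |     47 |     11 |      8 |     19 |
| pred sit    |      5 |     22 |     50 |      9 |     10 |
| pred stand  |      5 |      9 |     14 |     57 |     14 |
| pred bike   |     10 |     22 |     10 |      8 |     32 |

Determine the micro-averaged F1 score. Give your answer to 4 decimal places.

Micro-averaging pools counts across classes: ΣTP=249, ΣFP=229, ΣFN=229.
Micro-F1 score = 2·TP/(2·TP+FP+FN) on pooled counts = 0.5209 (equals overall accuracy in single-label multiclass).

0.5209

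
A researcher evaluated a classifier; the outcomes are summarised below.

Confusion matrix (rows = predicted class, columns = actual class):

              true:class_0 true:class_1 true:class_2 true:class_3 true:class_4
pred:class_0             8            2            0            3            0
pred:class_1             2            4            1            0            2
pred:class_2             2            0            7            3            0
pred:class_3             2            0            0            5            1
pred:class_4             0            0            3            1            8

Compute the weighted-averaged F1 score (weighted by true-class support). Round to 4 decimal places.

Per-class F1 score (2·TP/(2·TP+FP+FN)):
  class_0: TP=8, FP=2+0+3+0=5, FN=2+2+2+0=6 → 16/27 = 0.59259
  class_1: TP=4, FP=2+1+0+2=5, FN=2+0+0+0=2 → 8/15 = 0.53333
  class_2: TP=7, FP=2+0+3+0=5, FN=0+1+0+3=4 → 14/23 = 0.60870
  class_3: TP=5, FP=2+0+0+1=3, FN=3+0+3+1=7 → 10/20 = 0.50000
  class_4: TP=8, FP=0+0+3+1=4, FN=0+2+0+1=3 → 16/23 = 0.69565
Weighted-F1 score = Σ (supportᵢ/N)·F1 scoreᵢ with N=54: (14/54)·0.59259 + (6/54)·0.53333 + (11/54)·0.60870 + (12/54)·0.50000 + (11/54)·0.69565 = 0.5897

0.5897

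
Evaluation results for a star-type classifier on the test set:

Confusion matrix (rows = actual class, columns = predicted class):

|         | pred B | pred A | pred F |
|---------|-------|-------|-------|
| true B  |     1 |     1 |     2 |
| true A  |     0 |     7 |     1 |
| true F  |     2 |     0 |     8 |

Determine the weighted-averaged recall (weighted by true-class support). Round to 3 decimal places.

0.727

Per-class recall (TP/(TP+FN)):
  B: TP=1, FN=1+2=3 → 1/4 = 0.2500
  A: TP=7, FN=0+1=1 → 7/8 = 0.8750
  F: TP=8, FN=2+0=2 → 8/10 = 0.8000
Weighted-recall = Σ (supportᵢ/N)·recallᵢ with N=22: (4/22)·0.2500 + (8/22)·0.8750 + (10/22)·0.8000 = 0.727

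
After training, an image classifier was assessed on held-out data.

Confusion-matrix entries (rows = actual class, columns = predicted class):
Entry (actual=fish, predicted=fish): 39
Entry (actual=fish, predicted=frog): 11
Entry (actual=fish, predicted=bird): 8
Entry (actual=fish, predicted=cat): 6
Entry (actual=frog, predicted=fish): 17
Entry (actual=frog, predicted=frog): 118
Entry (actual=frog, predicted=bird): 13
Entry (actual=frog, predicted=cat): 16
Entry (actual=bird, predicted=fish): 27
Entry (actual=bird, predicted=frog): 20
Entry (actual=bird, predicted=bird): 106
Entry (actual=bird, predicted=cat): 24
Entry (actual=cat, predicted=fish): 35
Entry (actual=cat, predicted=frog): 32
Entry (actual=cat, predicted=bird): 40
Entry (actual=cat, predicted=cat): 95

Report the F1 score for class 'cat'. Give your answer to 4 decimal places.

Take TP from the diagonal, FP from the rest of the 'cat' prediction marginal, FN from the rest of the 'cat' actual marginal.
F1 score = 2·TP/(2·TP+FP+FN).
cat: TP=95, FP=6+16+24=46, FN=35+32+40=107 → 190/343 = 0.55394

0.5539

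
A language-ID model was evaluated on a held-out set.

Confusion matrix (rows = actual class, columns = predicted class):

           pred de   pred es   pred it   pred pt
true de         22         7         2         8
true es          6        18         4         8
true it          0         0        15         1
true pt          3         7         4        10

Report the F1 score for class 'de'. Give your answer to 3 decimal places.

F1 score = 2·TP/(2·TP+FP+FN).
de: TP=22, FP=6+0+3=9, FN=7+2+8=17 → 44/70 = 0.6286

0.629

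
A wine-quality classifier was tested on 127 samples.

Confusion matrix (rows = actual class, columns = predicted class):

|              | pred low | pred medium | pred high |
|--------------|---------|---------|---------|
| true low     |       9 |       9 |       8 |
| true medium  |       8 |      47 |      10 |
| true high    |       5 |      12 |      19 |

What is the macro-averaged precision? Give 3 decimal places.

0.538

Per-class precision (TP/(TP+FP)):
  low: TP=9, FP=8+5=13 → 9/22 = 0.4091
  medium: TP=47, FP=9+12=21 → 47/68 = 0.6912
  high: TP=19, FP=8+10=18 → 19/37 = 0.5135
Macro-precision = mean = (0.4091 + 0.6912 + 0.5135) / 3 = 0.538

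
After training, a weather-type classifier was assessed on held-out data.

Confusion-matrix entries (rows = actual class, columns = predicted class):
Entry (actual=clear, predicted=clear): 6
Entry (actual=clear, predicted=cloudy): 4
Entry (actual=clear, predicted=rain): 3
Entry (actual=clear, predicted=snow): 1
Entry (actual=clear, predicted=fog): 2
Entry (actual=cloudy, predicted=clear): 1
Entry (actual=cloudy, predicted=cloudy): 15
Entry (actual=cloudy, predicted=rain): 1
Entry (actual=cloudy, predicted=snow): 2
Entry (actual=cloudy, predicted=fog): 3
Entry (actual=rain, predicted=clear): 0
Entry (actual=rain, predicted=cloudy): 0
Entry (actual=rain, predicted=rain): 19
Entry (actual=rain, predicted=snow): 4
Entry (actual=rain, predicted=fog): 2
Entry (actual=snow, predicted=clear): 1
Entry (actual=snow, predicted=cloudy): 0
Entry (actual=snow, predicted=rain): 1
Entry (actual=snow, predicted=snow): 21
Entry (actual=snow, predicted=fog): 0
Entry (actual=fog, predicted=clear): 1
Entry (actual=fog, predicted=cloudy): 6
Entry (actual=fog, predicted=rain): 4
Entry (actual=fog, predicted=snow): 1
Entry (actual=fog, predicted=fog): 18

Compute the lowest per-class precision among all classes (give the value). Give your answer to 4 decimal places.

Per-class precision (TP/(TP+FP)):
  clear: TP=6, FP=1+0+1+1=3 → 6/9 = 0.66667
  cloudy: TP=15, FP=4+0+0+6=10 → 15/25 = 0.60000
  rain: TP=19, FP=3+1+1+4=9 → 19/28 = 0.67857
  snow: TP=21, FP=1+2+4+1=8 → 21/29 = 0.72414
  fog: TP=18, FP=2+3+2+0=7 → 18/25 = 0.72000
Lowest is class 'cloudy' with precision = 0.6000.

0.6000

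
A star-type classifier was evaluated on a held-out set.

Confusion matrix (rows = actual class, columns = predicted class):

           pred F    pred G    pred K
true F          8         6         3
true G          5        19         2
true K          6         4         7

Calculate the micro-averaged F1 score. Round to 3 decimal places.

Micro-averaging pools counts across classes: ΣTP=34, ΣFP=26, ΣFN=26.
Micro-F1 score = 2·TP/(2·TP+FP+FN) on pooled counts = 0.567 (equals overall accuracy in single-label multiclass).

0.567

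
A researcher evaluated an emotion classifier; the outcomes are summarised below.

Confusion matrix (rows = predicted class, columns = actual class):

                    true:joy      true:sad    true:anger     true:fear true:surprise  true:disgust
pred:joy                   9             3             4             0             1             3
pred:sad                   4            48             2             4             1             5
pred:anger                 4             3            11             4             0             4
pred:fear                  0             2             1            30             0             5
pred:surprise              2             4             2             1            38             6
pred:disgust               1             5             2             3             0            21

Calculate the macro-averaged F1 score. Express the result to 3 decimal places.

0.629

Per-class F1 score (2·TP/(2·TP+FP+FN)):
  joy: TP=9, FP=3+4+0+1+3=11, FN=4+4+0+2+1=11 → 18/40 = 0.4500
  sad: TP=48, FP=4+2+4+1+5=16, FN=3+3+2+4+5=17 → 96/129 = 0.7442
  anger: TP=11, FP=4+3+4+0+4=15, FN=4+2+1+2+2=11 → 22/48 = 0.4583
  fear: TP=30, FP=0+2+1+0+5=8, FN=0+4+4+1+3=12 → 60/80 = 0.7500
  surprise: TP=38, FP=2+4+2+1+6=15, FN=1+1+0+0+0=2 → 76/93 = 0.8172
  disgust: TP=21, FP=1+5+2+3+0=11, FN=3+5+4+5+6=23 → 42/76 = 0.5526
Macro-F1 score = mean = (0.4500 + 0.7442 + 0.4583 + 0.7500 + 0.8172 + 0.5526) / 6 = 0.629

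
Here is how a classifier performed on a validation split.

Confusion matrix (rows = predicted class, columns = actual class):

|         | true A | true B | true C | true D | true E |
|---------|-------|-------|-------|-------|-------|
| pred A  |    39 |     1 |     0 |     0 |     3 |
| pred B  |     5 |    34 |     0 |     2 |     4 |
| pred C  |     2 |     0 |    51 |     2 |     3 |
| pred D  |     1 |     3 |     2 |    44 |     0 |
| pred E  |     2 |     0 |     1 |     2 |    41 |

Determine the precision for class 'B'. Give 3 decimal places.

One-vs-rest for 'B': TP = diagonal; FP = other classes predicted 'B'; FN = 'B' predicted as other.
precision = TP/(TP+FP).
B: TP=34, FP=5+0+2+4=11 → 34/45 = 0.7556

0.756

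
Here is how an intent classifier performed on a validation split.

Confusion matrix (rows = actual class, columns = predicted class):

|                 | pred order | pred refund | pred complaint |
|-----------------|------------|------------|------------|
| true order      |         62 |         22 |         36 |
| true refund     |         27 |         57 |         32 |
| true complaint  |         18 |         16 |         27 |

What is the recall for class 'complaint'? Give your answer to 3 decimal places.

0.443

Treat 'complaint' as positive and all other classes as negative.
recall = TP/(TP+FN).
complaint: TP=27, FN=18+16=34 → 27/61 = 0.4426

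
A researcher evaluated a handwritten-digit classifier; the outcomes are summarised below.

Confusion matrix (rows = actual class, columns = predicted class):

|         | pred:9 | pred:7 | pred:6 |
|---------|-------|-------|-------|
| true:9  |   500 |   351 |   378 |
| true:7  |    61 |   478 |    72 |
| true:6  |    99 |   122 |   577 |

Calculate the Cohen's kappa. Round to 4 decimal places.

0.3982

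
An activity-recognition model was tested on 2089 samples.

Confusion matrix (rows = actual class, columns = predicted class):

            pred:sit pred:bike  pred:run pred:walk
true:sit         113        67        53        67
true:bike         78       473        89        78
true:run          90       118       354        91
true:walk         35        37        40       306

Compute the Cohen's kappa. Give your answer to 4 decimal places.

0.4486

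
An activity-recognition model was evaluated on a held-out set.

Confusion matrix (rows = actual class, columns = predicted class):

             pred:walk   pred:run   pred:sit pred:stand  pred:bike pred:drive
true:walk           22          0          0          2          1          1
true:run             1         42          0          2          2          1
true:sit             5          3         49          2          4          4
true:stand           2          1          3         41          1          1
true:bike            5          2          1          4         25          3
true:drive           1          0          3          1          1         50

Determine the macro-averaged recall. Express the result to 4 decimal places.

0.8012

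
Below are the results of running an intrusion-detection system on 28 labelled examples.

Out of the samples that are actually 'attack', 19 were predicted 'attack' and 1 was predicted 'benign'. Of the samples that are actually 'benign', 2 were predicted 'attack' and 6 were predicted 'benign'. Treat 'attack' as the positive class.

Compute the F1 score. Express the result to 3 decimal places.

0.927

Precision = TP/(TP+FP) = 19/21 = 0.9048
Recall = TP/(TP+FN) = 19/20 = 0.9500
F1 = 2·TP/(2·TP+FP+FN) = 38/41 = 0.927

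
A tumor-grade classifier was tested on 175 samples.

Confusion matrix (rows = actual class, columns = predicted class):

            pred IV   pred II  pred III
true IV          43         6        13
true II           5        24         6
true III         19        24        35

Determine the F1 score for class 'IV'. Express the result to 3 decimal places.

Treat 'IV' as positive and all other classes as negative.
F1 score = 2·TP/(2·TP+FP+FN).
IV: TP=43, FP=5+19=24, FN=6+13=19 → 86/129 = 0.6667

0.667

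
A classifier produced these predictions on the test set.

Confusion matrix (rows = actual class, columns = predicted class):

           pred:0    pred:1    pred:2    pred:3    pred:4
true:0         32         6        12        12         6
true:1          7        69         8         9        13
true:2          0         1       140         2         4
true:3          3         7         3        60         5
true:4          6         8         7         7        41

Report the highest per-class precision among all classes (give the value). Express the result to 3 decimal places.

Per-class precision (TP/(TP+FP)):
  0: TP=32, FP=7+0+3+6=16 → 32/48 = 0.6667
  1: TP=69, FP=6+1+7+8=22 → 69/91 = 0.7582
  2: TP=140, FP=12+8+3+7=30 → 140/170 = 0.8235
  3: TP=60, FP=12+9+2+7=30 → 60/90 = 0.6667
  4: TP=41, FP=6+13+4+5=28 → 41/69 = 0.5942
Highest is class '2' with precision = 0.824.

0.824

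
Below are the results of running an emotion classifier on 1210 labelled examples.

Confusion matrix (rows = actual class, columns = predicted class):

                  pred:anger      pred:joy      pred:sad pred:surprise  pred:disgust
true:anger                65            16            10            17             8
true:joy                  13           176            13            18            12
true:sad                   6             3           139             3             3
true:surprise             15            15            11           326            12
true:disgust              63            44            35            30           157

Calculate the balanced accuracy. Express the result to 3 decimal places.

Balanced accuracy = mean of per-class recall.
  anger: recall = 65/116 = 0.5603
  joy: recall = 176/232 = 0.7586
  sad: recall = 139/154 = 0.9026
  surprise: recall = 326/379 = 0.8602
  disgust: recall = 157/329 = 0.4772
Mean = (0.5603 + 0.7586 + 0.9026 + 0.8602 + 0.4772) / 5 = 0.712

0.712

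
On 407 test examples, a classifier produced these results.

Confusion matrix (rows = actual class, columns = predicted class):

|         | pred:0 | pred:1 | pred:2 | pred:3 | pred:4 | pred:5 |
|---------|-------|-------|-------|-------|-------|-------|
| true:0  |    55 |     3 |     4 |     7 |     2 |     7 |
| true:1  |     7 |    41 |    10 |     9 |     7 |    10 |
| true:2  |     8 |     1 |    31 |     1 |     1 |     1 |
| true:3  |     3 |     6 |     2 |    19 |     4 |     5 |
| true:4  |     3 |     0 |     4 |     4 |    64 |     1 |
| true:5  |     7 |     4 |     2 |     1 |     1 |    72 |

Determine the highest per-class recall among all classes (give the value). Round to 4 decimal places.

0.8421

Per-class recall (TP/(TP+FN)):
  0: TP=55, FN=3+4+7+2+7=23 → 55/78 = 0.70513
  1: TP=41, FN=7+10+9+7+10=43 → 41/84 = 0.48810
  2: TP=31, FN=8+1+1+1+1=12 → 31/43 = 0.72093
  3: TP=19, FN=3+6+2+4+5=20 → 19/39 = 0.48718
  4: TP=64, FN=3+0+4+4+1=12 → 64/76 = 0.84211
  5: TP=72, FN=7+4+2+1+1=15 → 72/87 = 0.82759
Highest is class '4' with recall = 0.8421.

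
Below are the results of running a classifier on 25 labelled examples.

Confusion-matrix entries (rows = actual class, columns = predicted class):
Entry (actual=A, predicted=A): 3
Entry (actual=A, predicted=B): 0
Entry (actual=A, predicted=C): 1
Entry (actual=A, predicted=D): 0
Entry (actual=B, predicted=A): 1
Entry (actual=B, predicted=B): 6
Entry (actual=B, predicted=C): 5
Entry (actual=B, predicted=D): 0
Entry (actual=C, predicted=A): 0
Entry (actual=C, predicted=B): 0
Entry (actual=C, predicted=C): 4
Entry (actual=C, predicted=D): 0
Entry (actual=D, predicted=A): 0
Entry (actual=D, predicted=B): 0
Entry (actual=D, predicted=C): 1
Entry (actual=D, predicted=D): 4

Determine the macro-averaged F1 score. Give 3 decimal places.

Per-class F1 score (2·TP/(2·TP+FP+FN)):
  A: TP=3, FP=1+0+0=1, FN=0+1+0=1 → 6/8 = 0.7500
  B: TP=6, FP=0+0+0=0, FN=1+5+0=6 → 12/18 = 0.6667
  C: TP=4, FP=1+5+1=7, FN=0+0+0=0 → 8/15 = 0.5333
  D: TP=4, FP=0+0+0=0, FN=0+0+1=1 → 8/9 = 0.8889
Macro-F1 score = mean = (0.7500 + 0.6667 + 0.5333 + 0.8889) / 4 = 0.710

0.710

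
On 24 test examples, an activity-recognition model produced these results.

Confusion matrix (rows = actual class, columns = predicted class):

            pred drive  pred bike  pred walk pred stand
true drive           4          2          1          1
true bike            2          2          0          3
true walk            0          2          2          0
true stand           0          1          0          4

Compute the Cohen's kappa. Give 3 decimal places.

0.326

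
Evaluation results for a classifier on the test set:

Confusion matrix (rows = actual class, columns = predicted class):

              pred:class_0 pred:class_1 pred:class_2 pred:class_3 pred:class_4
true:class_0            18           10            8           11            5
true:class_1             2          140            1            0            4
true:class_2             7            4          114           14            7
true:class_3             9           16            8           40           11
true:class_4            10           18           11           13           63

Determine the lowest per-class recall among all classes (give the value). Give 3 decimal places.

0.346

Per-class recall (TP/(TP+FN)):
  class_0: TP=18, FN=10+8+11+5=34 → 18/52 = 0.3462
  class_1: TP=140, FN=2+1+0+4=7 → 140/147 = 0.9524
  class_2: TP=114, FN=7+4+14+7=32 → 114/146 = 0.7808
  class_3: TP=40, FN=9+16+8+11=44 → 40/84 = 0.4762
  class_4: TP=63, FN=10+18+11+13=52 → 63/115 = 0.5478
Lowest is class 'class_0' with recall = 0.346.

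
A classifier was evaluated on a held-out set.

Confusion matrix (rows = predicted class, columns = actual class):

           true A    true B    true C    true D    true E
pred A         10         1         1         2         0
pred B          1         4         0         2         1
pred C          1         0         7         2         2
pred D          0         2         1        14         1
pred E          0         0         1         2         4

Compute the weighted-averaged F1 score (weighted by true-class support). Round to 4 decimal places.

0.6609

Per-class F1 score (2·TP/(2·TP+FP+FN)):
  A: TP=10, FP=1+1+2+0=4, FN=1+1+0+0=2 → 20/26 = 0.76923
  B: TP=4, FP=1+0+2+1=4, FN=1+0+2+0=3 → 8/15 = 0.53333
  C: TP=7, FP=1+0+2+2=5, FN=1+0+1+1=3 → 14/22 = 0.63636
  D: TP=14, FP=0+2+1+1=4, FN=2+2+2+2=8 → 28/40 = 0.70000
  E: TP=4, FP=0+0+1+2=3, FN=0+1+2+1=4 → 8/15 = 0.53333
Weighted-F1 score = Σ (supportᵢ/N)·F1 scoreᵢ with N=59: (12/59)·0.76923 + (7/59)·0.53333 + (10/59)·0.63636 + (22/59)·0.70000 + (8/59)·0.53333 = 0.6609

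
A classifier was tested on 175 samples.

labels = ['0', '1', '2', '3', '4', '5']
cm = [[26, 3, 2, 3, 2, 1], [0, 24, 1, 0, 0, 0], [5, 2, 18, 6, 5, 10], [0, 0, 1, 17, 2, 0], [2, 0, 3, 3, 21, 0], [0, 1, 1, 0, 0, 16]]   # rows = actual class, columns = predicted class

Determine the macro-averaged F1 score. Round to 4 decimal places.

Per-class F1 score (2·TP/(2·TP+FP+FN)):
  0: TP=26, FP=0+5+0+2+0=7, FN=3+2+3+2+1=11 → 52/70 = 0.74286
  1: TP=24, FP=3+2+0+0+1=6, FN=0+1+0+0+0=1 → 48/55 = 0.87273
  2: TP=18, FP=2+1+1+3+1=8, FN=5+2+6+5+10=28 → 36/72 = 0.50000
  3: TP=17, FP=3+0+6+3+0=12, FN=0+0+1+2+0=3 → 34/49 = 0.69388
  4: TP=21, FP=2+0+5+2+0=9, FN=2+0+3+3+0=8 → 42/59 = 0.71186
  5: TP=16, FP=1+0+10+0+0=11, FN=0+1+1+0+0=2 → 32/45 = 0.71111
Macro-F1 score = mean = (0.74286 + 0.87273 + 0.50000 + 0.69388 + 0.71186 + 0.71111) / 6 = 0.7054

0.7054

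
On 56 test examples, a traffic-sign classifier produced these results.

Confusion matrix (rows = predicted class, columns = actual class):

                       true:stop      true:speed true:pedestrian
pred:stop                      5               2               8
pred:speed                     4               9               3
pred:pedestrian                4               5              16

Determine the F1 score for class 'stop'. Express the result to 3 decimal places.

0.357

Treat 'stop' as positive and all other classes as negative.
F1 score = 2·TP/(2·TP+FP+FN).
stop: TP=5, FP=2+8=10, FN=4+4=8 → 10/28 = 0.3571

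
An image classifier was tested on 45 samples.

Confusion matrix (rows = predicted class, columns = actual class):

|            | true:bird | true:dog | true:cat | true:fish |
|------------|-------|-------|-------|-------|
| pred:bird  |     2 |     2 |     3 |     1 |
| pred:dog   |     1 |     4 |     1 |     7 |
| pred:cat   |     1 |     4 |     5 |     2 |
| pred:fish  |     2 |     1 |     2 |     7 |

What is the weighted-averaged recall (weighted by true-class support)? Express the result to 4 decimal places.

Per-class recall (TP/(TP+FN)):
  bird: TP=2, FN=1+1+2=4 → 2/6 = 0.33333
  dog: TP=4, FN=2+4+1=7 → 4/11 = 0.36364
  cat: TP=5, FN=3+1+2=6 → 5/11 = 0.45455
  fish: TP=7, FN=1+7+2=10 → 7/17 = 0.41176
Weighted-recall = Σ (supportᵢ/N)·recallᵢ with N=45: (6/45)·0.33333 + (11/45)·0.36364 + (11/45)·0.45455 + (17/45)·0.41176 = 0.4000

0.4000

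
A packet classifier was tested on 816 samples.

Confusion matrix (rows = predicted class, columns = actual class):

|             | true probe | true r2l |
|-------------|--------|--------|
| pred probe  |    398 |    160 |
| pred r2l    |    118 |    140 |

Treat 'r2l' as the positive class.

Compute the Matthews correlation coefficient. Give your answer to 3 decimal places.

0.247

MCC = (TP·TN − FP·FN) / √((TP+FP)(TP+FN)(TN+FP)(TN+FN))
Numerator = 140·398 − 118·160 = 36840
Denominator = √(258·300·516·558) = √22285627200 = 149283.7138
MCC = 36840 / 149283.7138 = 0.247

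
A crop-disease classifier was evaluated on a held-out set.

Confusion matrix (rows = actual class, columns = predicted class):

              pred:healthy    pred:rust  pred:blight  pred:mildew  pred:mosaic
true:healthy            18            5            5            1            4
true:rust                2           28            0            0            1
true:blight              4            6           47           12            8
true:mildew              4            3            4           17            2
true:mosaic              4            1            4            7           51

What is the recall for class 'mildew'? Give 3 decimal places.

0.567

Treat 'mildew' as positive and all other classes as negative.
recall = TP/(TP+FN).
mildew: TP=17, FN=4+3+4+2=13 → 17/30 = 0.5667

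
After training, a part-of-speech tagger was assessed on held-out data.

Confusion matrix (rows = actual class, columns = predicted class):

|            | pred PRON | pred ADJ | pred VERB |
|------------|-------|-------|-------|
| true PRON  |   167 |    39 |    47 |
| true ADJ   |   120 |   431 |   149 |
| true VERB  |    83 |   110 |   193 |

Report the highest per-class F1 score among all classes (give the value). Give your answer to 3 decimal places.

0.673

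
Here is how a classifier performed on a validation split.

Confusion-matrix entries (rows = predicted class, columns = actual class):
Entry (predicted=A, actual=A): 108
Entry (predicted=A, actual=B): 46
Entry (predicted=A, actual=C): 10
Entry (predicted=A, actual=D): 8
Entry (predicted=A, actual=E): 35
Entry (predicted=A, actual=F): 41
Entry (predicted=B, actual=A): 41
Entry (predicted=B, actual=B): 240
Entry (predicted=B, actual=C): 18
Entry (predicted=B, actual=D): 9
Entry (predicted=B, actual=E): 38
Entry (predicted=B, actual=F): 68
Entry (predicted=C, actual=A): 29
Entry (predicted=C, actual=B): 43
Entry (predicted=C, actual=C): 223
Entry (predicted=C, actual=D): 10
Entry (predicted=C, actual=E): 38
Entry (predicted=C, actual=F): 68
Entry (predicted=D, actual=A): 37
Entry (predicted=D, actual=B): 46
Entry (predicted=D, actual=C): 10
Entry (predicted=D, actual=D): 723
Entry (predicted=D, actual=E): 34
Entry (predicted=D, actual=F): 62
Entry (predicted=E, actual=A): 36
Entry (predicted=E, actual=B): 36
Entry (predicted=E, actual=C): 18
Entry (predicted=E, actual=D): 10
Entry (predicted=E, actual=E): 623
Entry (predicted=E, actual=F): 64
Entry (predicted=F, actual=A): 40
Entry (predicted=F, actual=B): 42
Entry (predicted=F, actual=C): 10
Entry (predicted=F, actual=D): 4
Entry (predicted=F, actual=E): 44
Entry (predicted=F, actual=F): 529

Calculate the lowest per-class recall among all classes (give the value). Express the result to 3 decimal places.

0.371

Per-class recall (TP/(TP+FN)):
  A: TP=108, FN=41+29+37+36+40=183 → 108/291 = 0.3711
  B: TP=240, FN=46+43+46+36+42=213 → 240/453 = 0.5298
  C: TP=223, FN=10+18+10+18+10=66 → 223/289 = 0.7716
  D: TP=723, FN=8+9+10+10+4=41 → 723/764 = 0.9463
  E: TP=623, FN=35+38+38+34+44=189 → 623/812 = 0.7672
  F: TP=529, FN=41+68+68+62+64=303 → 529/832 = 0.6358
Lowest is class 'A' with recall = 0.371.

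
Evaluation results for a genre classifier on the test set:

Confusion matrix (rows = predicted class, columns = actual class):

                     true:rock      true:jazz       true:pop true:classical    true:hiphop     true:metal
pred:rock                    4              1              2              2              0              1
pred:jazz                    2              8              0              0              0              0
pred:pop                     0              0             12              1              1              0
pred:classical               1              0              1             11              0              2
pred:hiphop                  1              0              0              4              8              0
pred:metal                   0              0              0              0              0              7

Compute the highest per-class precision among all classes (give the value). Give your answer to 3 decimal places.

1.000

Per-class precision (TP/(TP+FP)):
  rock: TP=4, FP=1+2+2+0+1=6 → 4/10 = 0.4000
  jazz: TP=8, FP=2+0+0+0+0=2 → 8/10 = 0.8000
  pop: TP=12, FP=0+0+1+1+0=2 → 12/14 = 0.8571
  classical: TP=11, FP=1+0+1+0+2=4 → 11/15 = 0.7333
  hiphop: TP=8, FP=1+0+0+4+0=5 → 8/13 = 0.6154
  metal: TP=7, FP=0+0+0+0+0=0 → 7/7 = 1.0000
Highest is class 'metal' with precision = 1.000.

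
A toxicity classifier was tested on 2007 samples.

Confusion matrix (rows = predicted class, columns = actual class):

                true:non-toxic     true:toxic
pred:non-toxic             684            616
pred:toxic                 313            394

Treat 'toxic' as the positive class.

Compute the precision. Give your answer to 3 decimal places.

Precision = TP/(TP+FP) = 394/(394+313) = 394/707 = 0.557

0.557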